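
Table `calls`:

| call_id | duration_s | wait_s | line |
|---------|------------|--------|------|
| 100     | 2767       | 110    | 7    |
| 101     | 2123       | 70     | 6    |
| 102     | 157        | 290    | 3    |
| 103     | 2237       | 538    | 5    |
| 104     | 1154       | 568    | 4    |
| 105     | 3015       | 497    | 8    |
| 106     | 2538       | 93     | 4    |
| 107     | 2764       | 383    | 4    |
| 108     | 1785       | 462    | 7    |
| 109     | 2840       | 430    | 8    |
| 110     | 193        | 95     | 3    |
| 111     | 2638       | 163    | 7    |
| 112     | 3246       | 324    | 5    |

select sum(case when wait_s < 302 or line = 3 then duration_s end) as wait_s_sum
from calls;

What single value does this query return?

10416

call_id=100: ✓ → 2767
call_id=101: ✓ → 2123
call_id=102: ✓ → 157
call_id=103: ✗
call_id=104: ✗
call_id=105: ✗
call_id=106: ✓ → 2538
call_id=107: ✗
call_id=108: ✗
call_id=109: ✗
call_id=110: ✓ → 193
call_id=111: ✓ → 2638
call_id=112: ✗
wait_s_sum = 2767 + 2123 + 157 + 2538 + 193 + 2638 = 10416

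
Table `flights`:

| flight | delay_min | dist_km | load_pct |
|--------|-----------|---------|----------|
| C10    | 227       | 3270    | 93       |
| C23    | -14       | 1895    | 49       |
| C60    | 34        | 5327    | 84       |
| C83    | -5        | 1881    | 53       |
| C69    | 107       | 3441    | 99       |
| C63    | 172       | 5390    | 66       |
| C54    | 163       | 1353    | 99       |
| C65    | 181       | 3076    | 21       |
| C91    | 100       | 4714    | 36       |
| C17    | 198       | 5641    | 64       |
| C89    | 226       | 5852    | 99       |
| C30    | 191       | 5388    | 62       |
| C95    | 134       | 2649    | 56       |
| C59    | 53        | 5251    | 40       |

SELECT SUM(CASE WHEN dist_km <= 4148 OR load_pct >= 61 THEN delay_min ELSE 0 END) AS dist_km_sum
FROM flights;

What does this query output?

flight=C10: ✓ → 227
flight=C23: ✓ → -14
flight=C60: ✓ → 34
flight=C83: ✓ → -5
flight=C69: ✓ → 107
flight=C63: ✓ → 172
flight=C54: ✓ → 163
flight=C65: ✓ → 181
flight=C91: ✗
flight=C17: ✓ → 198
flight=C89: ✓ → 226
flight=C30: ✓ → 191
flight=C95: ✓ → 134
flight=C59: ✗
dist_km_sum = 227 + -14 + 34 + -5 + 107 + 172 + 163 + 181 + 198 + 226 + 191 + 134 = 1614

1614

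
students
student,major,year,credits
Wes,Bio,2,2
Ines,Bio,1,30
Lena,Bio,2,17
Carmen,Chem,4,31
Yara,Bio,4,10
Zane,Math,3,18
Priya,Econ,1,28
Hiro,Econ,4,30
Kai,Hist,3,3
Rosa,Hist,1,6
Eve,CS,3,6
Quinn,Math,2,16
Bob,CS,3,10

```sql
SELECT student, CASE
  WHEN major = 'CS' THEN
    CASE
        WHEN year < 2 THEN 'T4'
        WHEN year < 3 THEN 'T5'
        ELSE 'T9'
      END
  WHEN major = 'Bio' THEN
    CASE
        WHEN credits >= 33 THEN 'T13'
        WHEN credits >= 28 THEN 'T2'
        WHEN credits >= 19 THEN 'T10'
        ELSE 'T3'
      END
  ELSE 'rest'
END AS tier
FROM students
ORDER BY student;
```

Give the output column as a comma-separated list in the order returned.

student=Bob: major='CS' → inner[ELSE] → T9
student=Carmen: major='Chem' → outer ELSE → rest
student=Eve: major='CS' → inner[ELSE] → T9
student=Hiro: major='Econ' → outer ELSE → rest
student=Ines: major='Bio' → inner[credits >= 28] → T2
student=Kai: major='Hist' → outer ELSE → rest
student=Lena: major='Bio' → inner[ELSE] → T3
student=Priya: major='Econ' → outer ELSE → rest
student=Quinn: major='Math' → outer ELSE → rest
student=Rosa: major='Hist' → outer ELSE → rest
student=Wes: major='Bio' → inner[ELSE] → T3
student=Yara: major='Bio' → inner[ELSE] → T3
student=Zane: major='Math' → outer ELSE → rest

T9, rest, T9, rest, T2, rest, T3, rest, rest, rest, T3, T3, rest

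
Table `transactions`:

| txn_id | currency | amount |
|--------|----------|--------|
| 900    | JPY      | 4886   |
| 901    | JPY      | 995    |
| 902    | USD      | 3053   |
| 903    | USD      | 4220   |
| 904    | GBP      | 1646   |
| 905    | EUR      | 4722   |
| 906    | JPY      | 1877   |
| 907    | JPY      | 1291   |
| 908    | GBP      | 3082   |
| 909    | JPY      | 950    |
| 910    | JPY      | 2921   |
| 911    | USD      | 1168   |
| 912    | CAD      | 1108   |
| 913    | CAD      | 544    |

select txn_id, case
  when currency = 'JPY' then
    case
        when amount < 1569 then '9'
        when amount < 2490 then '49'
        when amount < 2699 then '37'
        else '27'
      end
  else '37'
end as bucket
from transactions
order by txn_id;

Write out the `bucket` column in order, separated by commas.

txn_id=900: currency='JPY' → inner[ELSE] → 27
txn_id=901: currency='JPY' → inner[amount < 1569] → 9
txn_id=902: currency='USD' → outer ELSE → 37
txn_id=903: currency='USD' → outer ELSE → 37
txn_id=904: currency='GBP' → outer ELSE → 37
txn_id=905: currency='EUR' → outer ELSE → 37
txn_id=906: currency='JPY' → inner[amount < 2490] → 49
txn_id=907: currency='JPY' → inner[amount < 1569] → 9
txn_id=908: currency='GBP' → outer ELSE → 37
txn_id=909: currency='JPY' → inner[amount < 1569] → 9
txn_id=910: currency='JPY' → inner[ELSE] → 27
txn_id=911: currency='USD' → outer ELSE → 37
txn_id=912: currency='CAD' → outer ELSE → 37
txn_id=913: currency='CAD' → outer ELSE → 37

27, 9, 37, 37, 37, 37, 49, 9, 37, 9, 27, 37, 37, 37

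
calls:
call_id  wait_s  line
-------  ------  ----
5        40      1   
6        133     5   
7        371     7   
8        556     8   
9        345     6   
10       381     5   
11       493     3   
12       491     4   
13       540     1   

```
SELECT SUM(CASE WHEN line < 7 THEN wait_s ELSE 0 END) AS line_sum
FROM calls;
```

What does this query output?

call_id=5: ✓ → 40
call_id=6: ✓ → 133
call_id=7: ✗
call_id=8: ✗
call_id=9: ✓ → 345
call_id=10: ✓ → 381
call_id=11: ✓ → 493
call_id=12: ✓ → 491
call_id=13: ✓ → 540
line_sum = 40 + 133 + 345 + 381 + 493 + 491 + 540 = 2423

2423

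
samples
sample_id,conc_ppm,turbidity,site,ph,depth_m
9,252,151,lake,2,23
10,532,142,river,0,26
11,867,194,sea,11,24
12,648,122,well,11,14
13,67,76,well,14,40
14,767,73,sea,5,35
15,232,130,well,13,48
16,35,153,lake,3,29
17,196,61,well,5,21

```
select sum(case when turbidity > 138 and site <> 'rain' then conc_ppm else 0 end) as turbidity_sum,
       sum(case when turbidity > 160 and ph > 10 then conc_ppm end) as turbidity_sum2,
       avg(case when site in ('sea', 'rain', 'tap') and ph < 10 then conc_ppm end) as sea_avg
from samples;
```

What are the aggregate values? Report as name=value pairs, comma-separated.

[turbidity_sum: turbidity > 138 and site <> 'rain']
sample_id=9: ✓ → 252
sample_id=10: ✓ → 532
sample_id=11: ✓ → 867
sample_id=12: ✗
sample_id=13: ✗
sample_id=14: ✗
sample_id=15: ✗
sample_id=16: ✓ → 35
sample_id=17: ✗
turbidity_sum = 252 + 532 + 867 + 35 = 1686
—
[turbidity_sum2: turbidity > 160 and ph > 10]
sample_id=9: ✗
sample_id=10: ✗
sample_id=11: ✓ → 867
sample_id=12: ✗
sample_id=13: ✗
sample_id=14: ✗
sample_id=15: ✗
sample_id=16: ✗
sample_id=17: ✗
turbidity_sum2 = 867
—
[sea_avg: site in ('sea', 'rain', 'tap') and ph < 10]
sample_id=9: ✗
sample_id=10: ✗
sample_id=11: ✗
sample_id=12: ✗
sample_id=13: ✗
sample_id=14: ✓ → 767
sample_id=15: ✗
sample_id=16: ✗
sample_id=17: ✗
sea_avg = 767

turbidity_sum=1686, turbidity_sum2=867, sea_avg=767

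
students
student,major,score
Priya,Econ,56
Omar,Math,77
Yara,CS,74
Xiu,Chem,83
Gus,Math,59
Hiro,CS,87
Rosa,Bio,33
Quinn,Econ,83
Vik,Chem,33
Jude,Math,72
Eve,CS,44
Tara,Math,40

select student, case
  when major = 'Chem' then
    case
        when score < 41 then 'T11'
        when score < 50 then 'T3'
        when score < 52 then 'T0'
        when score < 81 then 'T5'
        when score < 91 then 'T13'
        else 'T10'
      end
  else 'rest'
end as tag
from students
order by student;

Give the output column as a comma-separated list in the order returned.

rest, rest, rest, rest, rest, rest, rest, rest, rest, T11, T13, rest

student=Eve: major='CS' → outer ELSE → rest
student=Gus: major='Math' → outer ELSE → rest
student=Hiro: major='CS' → outer ELSE → rest
student=Jude: major='Math' → outer ELSE → rest
student=Omar: major='Math' → outer ELSE → rest
student=Priya: major='Econ' → outer ELSE → rest
student=Quinn: major='Econ' → outer ELSE → rest
student=Rosa: major='Bio' → outer ELSE → rest
student=Tara: major='Math' → outer ELSE → rest
student=Vik: major='Chem' → inner[score < 41] → T11
student=Xiu: major='Chem' → inner[score < 91] → T13
student=Yara: major='CS' → outer ELSE → rest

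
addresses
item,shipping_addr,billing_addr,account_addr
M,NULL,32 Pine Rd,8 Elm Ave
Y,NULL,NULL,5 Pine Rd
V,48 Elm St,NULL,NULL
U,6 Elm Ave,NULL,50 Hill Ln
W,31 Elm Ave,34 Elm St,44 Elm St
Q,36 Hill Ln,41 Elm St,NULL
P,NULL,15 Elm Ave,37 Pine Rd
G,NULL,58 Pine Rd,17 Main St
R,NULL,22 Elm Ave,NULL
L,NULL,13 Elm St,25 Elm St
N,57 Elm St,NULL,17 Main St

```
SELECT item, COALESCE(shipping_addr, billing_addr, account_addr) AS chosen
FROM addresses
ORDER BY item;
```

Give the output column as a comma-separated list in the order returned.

item=G: shipping_addr=NULL, billing_addr=58 Pine Rd → 58 Pine Rd
item=L: shipping_addr=NULL, billing_addr=13 Elm St → 13 Elm St
item=M: shipping_addr=NULL, billing_addr=32 Pine Rd → 32 Pine Rd
item=N: shipping_addr=57 Elm St → 57 Elm St
item=P: shipping_addr=NULL, billing_addr=15 Elm Ave → 15 Elm Ave
item=Q: shipping_addr=36 Hill Ln → 36 Hill Ln
item=R: shipping_addr=NULL, billing_addr=22 Elm Ave → 22 Elm Ave
item=U: shipping_addr=6 Elm Ave → 6 Elm Ave
item=V: shipping_addr=48 Elm St → 48 Elm St
item=W: shipping_addr=31 Elm Ave → 31 Elm Ave
item=Y: shipping_addr=NULL, billing_addr=NULL, account_addr=5 Pine Rd → 5 Pine Rd

58 Pine Rd, 13 Elm St, 32 Pine Rd, 57 Elm St, 15 Elm Ave, 36 Hill Ln, 22 Elm Ave, 6 Elm Ave, 48 Elm St, 31 Elm Ave, 5 Pine Rd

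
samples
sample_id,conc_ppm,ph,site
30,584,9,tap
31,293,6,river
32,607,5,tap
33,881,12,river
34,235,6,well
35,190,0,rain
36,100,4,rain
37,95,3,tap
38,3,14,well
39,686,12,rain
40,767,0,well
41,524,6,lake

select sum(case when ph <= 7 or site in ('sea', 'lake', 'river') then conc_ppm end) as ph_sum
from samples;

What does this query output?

sample_id=30: ✗
sample_id=31: ✓ → 293
sample_id=32: ✓ → 607
sample_id=33: ✓ → 881
sample_id=34: ✓ → 235
sample_id=35: ✓ → 190
sample_id=36: ✓ → 100
sample_id=37: ✓ → 95
sample_id=38: ✗
sample_id=39: ✗
sample_id=40: ✓ → 767
sample_id=41: ✓ → 524
ph_sum = 293 + 607 + 881 + 235 + 190 + 100 + 95 + 767 + 524 = 3692

3692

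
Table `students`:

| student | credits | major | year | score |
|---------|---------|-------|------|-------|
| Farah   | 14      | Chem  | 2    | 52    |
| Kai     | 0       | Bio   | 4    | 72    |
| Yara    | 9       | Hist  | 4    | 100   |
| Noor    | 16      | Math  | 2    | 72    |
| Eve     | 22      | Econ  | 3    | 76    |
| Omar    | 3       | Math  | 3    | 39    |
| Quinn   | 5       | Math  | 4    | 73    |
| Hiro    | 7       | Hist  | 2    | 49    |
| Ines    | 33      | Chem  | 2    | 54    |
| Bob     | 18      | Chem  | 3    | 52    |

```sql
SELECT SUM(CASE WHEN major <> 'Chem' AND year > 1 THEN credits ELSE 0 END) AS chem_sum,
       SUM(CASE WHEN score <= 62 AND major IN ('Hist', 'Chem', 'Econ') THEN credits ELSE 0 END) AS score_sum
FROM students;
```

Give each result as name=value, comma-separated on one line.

[chem_sum: major <> 'Chem' AND year > 1]
student=Farah: ✗
student=Kai: ✓ → 0
student=Yara: ✓ → 9
student=Noor: ✓ → 16
student=Eve: ✓ → 22
student=Omar: ✓ → 3
student=Quinn: ✓ → 5
student=Hiro: ✓ → 7
student=Ines: ✗
student=Bob: ✗
chem_sum = 9 + 16 + 22 + 3 + 5 + 7 = 62
—
[score_sum: score <= 62 AND major IN ('Hist', 'Chem', 'Econ')]
student=Farah: ✓ → 14
student=Kai: ✗
student=Yara: ✗
student=Noor: ✗
student=Eve: ✗
student=Omar: ✗
student=Quinn: ✗
student=Hiro: ✓ → 7
student=Ines: ✓ → 33
student=Bob: ✓ → 18
score_sum = 14 + 7 + 33 + 18 = 72

chem_sum=62, score_sum=72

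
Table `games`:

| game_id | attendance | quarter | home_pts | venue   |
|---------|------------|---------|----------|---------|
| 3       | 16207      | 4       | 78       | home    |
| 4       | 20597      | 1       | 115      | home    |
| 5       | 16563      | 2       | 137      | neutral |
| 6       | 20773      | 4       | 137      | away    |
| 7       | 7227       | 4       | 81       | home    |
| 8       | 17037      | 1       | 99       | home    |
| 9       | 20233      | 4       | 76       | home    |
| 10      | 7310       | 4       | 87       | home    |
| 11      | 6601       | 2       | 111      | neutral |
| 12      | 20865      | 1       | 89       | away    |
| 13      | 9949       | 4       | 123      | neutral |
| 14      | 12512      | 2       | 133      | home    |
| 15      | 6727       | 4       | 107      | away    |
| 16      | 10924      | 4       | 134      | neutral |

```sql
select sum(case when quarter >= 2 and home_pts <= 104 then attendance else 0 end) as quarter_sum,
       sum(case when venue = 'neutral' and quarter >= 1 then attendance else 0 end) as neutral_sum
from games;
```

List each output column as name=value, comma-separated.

[quarter_sum: quarter >= 2 and home_pts <= 104]
game_id=3: ✓ → 16207
game_id=4: ✗
game_id=5: ✗
game_id=6: ✗
game_id=7: ✓ → 7227
game_id=8: ✗
game_id=9: ✓ → 20233
game_id=10: ✓ → 7310
game_id=11: ✗
game_id=12: ✗
game_id=13: ✗
game_id=14: ✗
game_id=15: ✗
game_id=16: ✗
quarter_sum = 16207 + 7227 + 20233 + 7310 = 50977
—
[neutral_sum: venue = 'neutral' and quarter >= 1]
game_id=3: ✗
game_id=4: ✗
game_id=5: ✓ → 16563
game_id=6: ✗
game_id=7: ✗
game_id=8: ✗
game_id=9: ✗
game_id=10: ✗
game_id=11: ✓ → 6601
game_id=12: ✗
game_id=13: ✓ → 9949
game_id=14: ✗
game_id=15: ✗
game_id=16: ✓ → 10924
neutral_sum = 16563 + 6601 + 9949 + 10924 = 44037

quarter_sum=50977, neutral_sum=44037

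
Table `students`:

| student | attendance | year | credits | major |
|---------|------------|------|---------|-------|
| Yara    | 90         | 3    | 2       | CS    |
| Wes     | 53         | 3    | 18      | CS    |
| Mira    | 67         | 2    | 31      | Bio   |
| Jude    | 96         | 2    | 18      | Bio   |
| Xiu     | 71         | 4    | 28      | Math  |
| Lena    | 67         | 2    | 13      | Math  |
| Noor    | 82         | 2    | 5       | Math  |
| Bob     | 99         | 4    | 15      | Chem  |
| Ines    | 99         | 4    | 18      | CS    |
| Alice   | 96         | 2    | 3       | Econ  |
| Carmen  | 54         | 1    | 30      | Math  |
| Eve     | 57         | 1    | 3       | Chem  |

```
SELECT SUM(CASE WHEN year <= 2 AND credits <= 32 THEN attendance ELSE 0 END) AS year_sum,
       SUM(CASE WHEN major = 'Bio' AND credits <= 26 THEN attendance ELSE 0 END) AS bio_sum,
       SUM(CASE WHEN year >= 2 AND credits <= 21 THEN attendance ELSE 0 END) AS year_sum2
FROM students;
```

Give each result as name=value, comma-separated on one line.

year_sum=519, bio_sum=96, year_sum2=682

[year_sum: year <= 2 AND credits <= 32]
student=Yara: ✗
student=Wes: ✗
student=Mira: ✓ → 67
student=Jude: ✓ → 96
student=Xiu: ✗
student=Lena: ✓ → 67
student=Noor: ✓ → 82
student=Bob: ✗
student=Ines: ✗
student=Alice: ✓ → 96
student=Carmen: ✓ → 54
student=Eve: ✓ → 57
year_sum = 67 + 96 + 67 + 82 + 96 + 54 + 57 = 519
—
[bio_sum: major = 'Bio' AND credits <= 26]
student=Yara: ✗
student=Wes: ✗
student=Mira: ✗
student=Jude: ✓ → 96
student=Xiu: ✗
student=Lena: ✗
student=Noor: ✗
student=Bob: ✗
student=Ines: ✗
student=Alice: ✗
student=Carmen: ✗
student=Eve: ✗
bio_sum = 96
—
[year_sum2: year >= 2 AND credits <= 21]
student=Yara: ✓ → 90
student=Wes: ✓ → 53
student=Mira: ✗
student=Jude: ✓ → 96
student=Xiu: ✗
student=Lena: ✓ → 67
student=Noor: ✓ → 82
student=Bob: ✓ → 99
student=Ines: ✓ → 99
student=Alice: ✓ → 96
student=Carmen: ✗
student=Eve: ✗
year_sum2 = 90 + 53 + 96 + 67 + 82 + 99 + 99 + 96 = 682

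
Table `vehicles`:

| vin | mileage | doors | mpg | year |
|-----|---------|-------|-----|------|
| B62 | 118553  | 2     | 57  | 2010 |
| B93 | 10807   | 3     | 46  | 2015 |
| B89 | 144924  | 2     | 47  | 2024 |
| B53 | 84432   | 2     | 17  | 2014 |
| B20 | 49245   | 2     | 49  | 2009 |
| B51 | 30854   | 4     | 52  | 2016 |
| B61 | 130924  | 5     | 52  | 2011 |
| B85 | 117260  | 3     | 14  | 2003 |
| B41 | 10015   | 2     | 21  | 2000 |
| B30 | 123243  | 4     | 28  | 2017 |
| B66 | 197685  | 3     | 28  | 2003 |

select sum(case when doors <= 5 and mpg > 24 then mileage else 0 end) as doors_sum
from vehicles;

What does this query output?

vin=B62: ✓ → 118553
vin=B93: ✓ → 10807
vin=B89: ✓ → 144924
vin=B53: ✗
vin=B20: ✓ → 49245
vin=B51: ✓ → 30854
vin=B61: ✓ → 130924
vin=B85: ✗
vin=B41: ✗
vin=B30: ✓ → 123243
vin=B66: ✓ → 197685
doors_sum = 118553 + 10807 + 144924 + 49245 + 30854 + 130924 + 123243 + 197685 = 806235

806235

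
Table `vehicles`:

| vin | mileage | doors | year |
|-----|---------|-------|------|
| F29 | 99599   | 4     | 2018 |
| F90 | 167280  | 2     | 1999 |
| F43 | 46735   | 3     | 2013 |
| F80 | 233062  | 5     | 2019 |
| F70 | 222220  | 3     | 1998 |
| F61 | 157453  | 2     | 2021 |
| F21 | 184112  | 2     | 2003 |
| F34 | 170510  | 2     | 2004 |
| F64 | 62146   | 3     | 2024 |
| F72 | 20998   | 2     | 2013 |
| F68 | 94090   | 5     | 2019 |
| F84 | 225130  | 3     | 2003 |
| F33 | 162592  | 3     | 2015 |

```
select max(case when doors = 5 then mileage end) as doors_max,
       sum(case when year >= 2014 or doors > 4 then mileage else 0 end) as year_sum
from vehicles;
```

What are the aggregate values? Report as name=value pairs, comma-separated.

[doors_max: doors = 5]
vin=F29: ✗
vin=F90: ✗
vin=F43: ✗
vin=F80: ✓ → 233062
vin=F70: ✗
vin=F61: ✗
vin=F21: ✗
vin=F34: ✗
vin=F64: ✗
vin=F72: ✗
vin=F68: ✓ → 94090
vin=F84: ✗
vin=F33: ✗
doors_max = MAX(233062, 94090) = 233062
—
[year_sum: year >= 2014 or doors > 4]
vin=F29: ✓ → 99599
vin=F90: ✗
vin=F43: ✗
vin=F80: ✓ → 233062
vin=F70: ✗
vin=F61: ✓ → 157453
vin=F21: ✗
vin=F34: ✗
vin=F64: ✓ → 62146
vin=F72: ✗
vin=F68: ✓ → 94090
vin=F84: ✗
vin=F33: ✓ → 162592
year_sum = 99599 + 233062 + 157453 + 62146 + 94090 + 162592 = 808942

doors_max=233062, year_sum=808942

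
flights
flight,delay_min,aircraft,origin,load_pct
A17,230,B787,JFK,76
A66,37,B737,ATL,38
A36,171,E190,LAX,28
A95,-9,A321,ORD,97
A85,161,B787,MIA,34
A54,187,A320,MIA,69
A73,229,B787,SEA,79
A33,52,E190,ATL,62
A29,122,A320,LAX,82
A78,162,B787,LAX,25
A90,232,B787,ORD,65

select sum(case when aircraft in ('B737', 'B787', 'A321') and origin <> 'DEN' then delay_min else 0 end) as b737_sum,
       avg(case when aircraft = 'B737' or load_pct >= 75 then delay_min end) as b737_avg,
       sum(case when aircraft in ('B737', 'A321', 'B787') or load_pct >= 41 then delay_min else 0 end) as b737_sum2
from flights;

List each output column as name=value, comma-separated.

[b737_sum: aircraft in ('B737', 'B787', 'A321') and origin <> 'DEN']
flight=A17: ✓ → 230
flight=A66: ✓ → 37
flight=A36: ✗
flight=A95: ✓ → -9
flight=A85: ✓ → 161
flight=A54: ✗
flight=A73: ✓ → 229
flight=A33: ✗
flight=A29: ✗
flight=A78: ✓ → 162
flight=A90: ✓ → 232
b737_sum = 230 + 37 + -9 + 161 + 229 + 162 + 232 = 1042
—
[b737_avg: aircraft = 'B737' or load_pct >= 75]
flight=A17: ✓ → 230
flight=A66: ✓ → 37
flight=A36: ✗
flight=A95: ✓ → -9
flight=A85: ✗
flight=A54: ✗
flight=A73: ✓ → 229
flight=A33: ✗
flight=A29: ✓ → 122
flight=A78: ✗
flight=A90: ✗
b737_avg = (230 + 37 + -9 + 229 + 122) / 5 = 121.8
—
[b737_sum2: aircraft in ('B737', 'A321', 'B787') or load_pct >= 41]
flight=A17: ✓ → 230
flight=A66: ✓ → 37
flight=A36: ✗
flight=A95: ✓ → -9
flight=A85: ✓ → 161
flight=A54: ✓ → 187
flight=A73: ✓ → 229
flight=A33: ✓ → 52
flight=A29: ✓ → 122
flight=A78: ✓ → 162
flight=A90: ✓ → 232
b737_sum2 = 230 + 37 + -9 + 161 + 187 + 229 + 52 + 122 + 162 + 232 = 1403

b737_sum=1042, b737_avg=121.8, b737_sum2=1403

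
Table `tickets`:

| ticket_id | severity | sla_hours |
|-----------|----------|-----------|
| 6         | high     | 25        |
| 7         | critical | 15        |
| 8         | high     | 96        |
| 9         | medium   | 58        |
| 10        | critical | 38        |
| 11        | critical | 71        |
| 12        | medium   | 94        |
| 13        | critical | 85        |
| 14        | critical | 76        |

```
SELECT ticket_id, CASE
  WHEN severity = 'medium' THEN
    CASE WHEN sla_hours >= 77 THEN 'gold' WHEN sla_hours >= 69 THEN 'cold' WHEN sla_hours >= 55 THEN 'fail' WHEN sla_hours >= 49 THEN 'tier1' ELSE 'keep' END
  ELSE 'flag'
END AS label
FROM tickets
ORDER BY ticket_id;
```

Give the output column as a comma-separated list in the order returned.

ticket_id=6: severity='high' → outer ELSE → flag
ticket_id=7: severity='critical' → outer ELSE → flag
ticket_id=8: severity='high' → outer ELSE → flag
ticket_id=9: severity='medium' → inner[sla_hours >= 55] → fail
ticket_id=10: severity='critical' → outer ELSE → flag
ticket_id=11: severity='critical' → outer ELSE → flag
ticket_id=12: severity='medium' → inner[sla_hours >= 77] → gold
ticket_id=13: severity='critical' → outer ELSE → flag
ticket_id=14: severity='critical' → outer ELSE → flag

flag, flag, flag, fail, flag, flag, gold, flag, flag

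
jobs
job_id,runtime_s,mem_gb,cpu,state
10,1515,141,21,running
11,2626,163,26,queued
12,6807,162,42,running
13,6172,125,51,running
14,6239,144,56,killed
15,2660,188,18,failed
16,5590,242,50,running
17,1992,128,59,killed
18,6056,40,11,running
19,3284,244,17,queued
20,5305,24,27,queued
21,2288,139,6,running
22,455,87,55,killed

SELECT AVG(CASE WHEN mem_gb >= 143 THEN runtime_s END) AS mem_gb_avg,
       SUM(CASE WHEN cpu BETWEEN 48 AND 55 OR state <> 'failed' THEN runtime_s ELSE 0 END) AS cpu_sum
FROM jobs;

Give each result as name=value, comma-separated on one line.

mem_gb_avg=4534.3333333333, cpu_sum=48329

[mem_gb_avg: mem_gb >= 143]
job_id=10: ✗
job_id=11: ✓ → 2626
job_id=12: ✓ → 6807
job_id=13: ✗
job_id=14: ✓ → 6239
job_id=15: ✓ → 2660
job_id=16: ✓ → 5590
job_id=17: ✗
job_id=18: ✗
job_id=19: ✓ → 3284
job_id=20: ✗
job_id=21: ✗
job_id=22: ✗
mem_gb_avg = (2626 + 6807 + 6239 + 2660 + 5590 + 3284) / 6 = 4534.3333333333
—
[cpu_sum: cpu BETWEEN 48 AND 55 OR state <> 'failed']
job_id=10: ✓ → 1515
job_id=11: ✓ → 2626
job_id=12: ✓ → 6807
job_id=13: ✓ → 6172
job_id=14: ✓ → 6239
job_id=15: ✗
job_id=16: ✓ → 5590
job_id=17: ✓ → 1992
job_id=18: ✓ → 6056
job_id=19: ✓ → 3284
job_id=20: ✓ → 5305
job_id=21: ✓ → 2288
job_id=22: ✓ → 455
cpu_sum = 1515 + 2626 + 6807 + 6172 + 6239 + 5590 + 1992 + 6056 + 3284 + 5305 + 2288 + 455 = 48329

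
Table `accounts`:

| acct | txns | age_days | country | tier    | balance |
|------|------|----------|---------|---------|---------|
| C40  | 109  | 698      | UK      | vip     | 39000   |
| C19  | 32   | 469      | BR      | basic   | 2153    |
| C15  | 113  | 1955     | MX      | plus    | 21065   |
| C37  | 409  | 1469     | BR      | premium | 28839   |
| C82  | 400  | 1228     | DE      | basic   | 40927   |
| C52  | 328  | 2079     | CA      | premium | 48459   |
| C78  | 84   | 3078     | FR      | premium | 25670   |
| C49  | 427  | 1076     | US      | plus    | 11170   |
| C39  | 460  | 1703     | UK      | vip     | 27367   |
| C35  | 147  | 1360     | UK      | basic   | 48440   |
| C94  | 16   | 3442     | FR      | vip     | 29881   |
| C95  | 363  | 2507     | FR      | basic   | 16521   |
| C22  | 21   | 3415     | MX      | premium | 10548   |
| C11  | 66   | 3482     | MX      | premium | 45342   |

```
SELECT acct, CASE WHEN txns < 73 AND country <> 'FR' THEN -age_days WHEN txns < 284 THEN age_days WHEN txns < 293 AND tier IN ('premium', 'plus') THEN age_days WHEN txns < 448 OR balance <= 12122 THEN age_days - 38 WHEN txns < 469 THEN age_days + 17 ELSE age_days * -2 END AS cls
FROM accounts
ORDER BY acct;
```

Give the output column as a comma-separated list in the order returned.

acct=C11: txns < 73 AND country <> 'FR' → -3482
acct=C15: txns < 284 → 1955
acct=C19: txns < 73 AND country <> 'FR' → -469
acct=C22: txns < 73 AND country <> 'FR' → -3415
acct=C35: txns < 284 → 1360
acct=C37: txns < 448 OR balance <= 12122 → 1431
acct=C39: txns < 469 → 1720
acct=C40: txns < 284 → 698
acct=C49: txns < 448 OR balance <= 12122 → 1038
acct=C52: txns < 448 OR balance <= 12122 → 2041
acct=C78: txns < 284 → 3078
acct=C82: txns < 448 OR balance <= 12122 → 1190
acct=C94: txns < 284 → 3442
acct=C95: txns < 448 OR balance <= 12122 → 2469

-3482, 1955, -469, -3415, 1360, 1431, 1720, 698, 1038, 2041, 3078, 1190, 3442, 2469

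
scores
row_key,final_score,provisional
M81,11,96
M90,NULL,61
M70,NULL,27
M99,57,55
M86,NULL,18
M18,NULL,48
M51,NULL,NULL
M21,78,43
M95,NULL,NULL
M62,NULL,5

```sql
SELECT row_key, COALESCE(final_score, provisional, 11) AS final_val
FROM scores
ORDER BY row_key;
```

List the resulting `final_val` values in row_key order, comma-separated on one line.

48, 78, 11, 5, 27, 11, 18, 61, 11, 57

row_key=M18: final_score=NULL, provisional=48 → 48
row_key=M21: final_score=78 → 78
row_key=M51: final_score=NULL, provisional=NULL, → literal 11 → 11
row_key=M62: final_score=NULL, provisional=5 → 5
row_key=M70: final_score=NULL, provisional=27 → 27
row_key=M81: final_score=11 → 11
row_key=M86: final_score=NULL, provisional=18 → 18
row_key=M90: final_score=NULL, provisional=61 → 61
row_key=M95: final_score=NULL, provisional=NULL, → literal 11 → 11
row_key=M99: final_score=57 → 57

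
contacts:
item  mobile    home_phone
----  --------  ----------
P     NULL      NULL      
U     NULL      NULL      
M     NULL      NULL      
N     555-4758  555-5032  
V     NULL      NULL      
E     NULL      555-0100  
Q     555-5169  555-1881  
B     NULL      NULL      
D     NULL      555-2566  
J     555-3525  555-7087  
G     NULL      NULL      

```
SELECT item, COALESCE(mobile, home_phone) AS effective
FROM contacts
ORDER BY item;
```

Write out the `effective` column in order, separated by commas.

NULL, 555-2566, 555-0100, NULL, 555-3525, NULL, 555-4758, NULL, 555-5169, NULL, NULL

item=B: mobile=NULL, home_phone=NULL (all NULL) → NULL
item=D: mobile=NULL, home_phone=555-2566 → 555-2566
item=E: mobile=NULL, home_phone=555-0100 → 555-0100
item=G: mobile=NULL, home_phone=NULL (all NULL) → NULL
item=J: mobile=555-3525 → 555-3525
item=M: mobile=NULL, home_phone=NULL (all NULL) → NULL
item=N: mobile=555-4758 → 555-4758
item=P: mobile=NULL, home_phone=NULL (all NULL) → NULL
item=Q: mobile=555-5169 → 555-5169
item=U: mobile=NULL, home_phone=NULL (all NULL) → NULL
item=V: mobile=NULL, home_phone=NULL (all NULL) → NULL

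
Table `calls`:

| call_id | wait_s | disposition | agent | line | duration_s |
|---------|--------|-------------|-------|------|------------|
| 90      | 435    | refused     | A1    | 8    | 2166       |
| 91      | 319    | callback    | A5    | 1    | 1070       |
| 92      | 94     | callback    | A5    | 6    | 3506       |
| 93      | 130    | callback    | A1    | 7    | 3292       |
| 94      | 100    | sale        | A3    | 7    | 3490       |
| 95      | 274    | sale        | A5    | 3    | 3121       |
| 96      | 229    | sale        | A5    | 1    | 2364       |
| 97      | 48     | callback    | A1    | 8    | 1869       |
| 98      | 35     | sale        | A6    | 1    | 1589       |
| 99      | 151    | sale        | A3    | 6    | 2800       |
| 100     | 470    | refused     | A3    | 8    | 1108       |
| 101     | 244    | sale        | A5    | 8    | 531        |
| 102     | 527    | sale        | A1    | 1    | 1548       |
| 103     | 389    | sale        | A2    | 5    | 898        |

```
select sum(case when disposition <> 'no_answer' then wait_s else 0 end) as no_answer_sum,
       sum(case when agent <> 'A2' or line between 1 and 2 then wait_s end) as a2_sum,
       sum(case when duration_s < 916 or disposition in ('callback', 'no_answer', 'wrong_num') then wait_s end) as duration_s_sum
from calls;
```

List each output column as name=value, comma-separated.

[no_answer_sum: disposition <> 'no_answer']
call_id=90: ✓ → 435
call_id=91: ✓ → 319
call_id=92: ✓ → 94
call_id=93: ✓ → 130
call_id=94: ✓ → 100
call_id=95: ✓ → 274
call_id=96: ✓ → 229
call_id=97: ✓ → 48
call_id=98: ✓ → 35
call_id=99: ✓ → 151
call_id=100: ✓ → 470
call_id=101: ✓ → 244
call_id=102: ✓ → 527
call_id=103: ✓ → 389
no_answer_sum = 435 + 319 + 94 + 130 + 100 + 274 + 229 + 48 + 35 + 151 + 470 + 244 + 527 + 389 = 3445
—
[a2_sum: agent <> 'A2' or line between 1 and 2]
call_id=90: ✓ → 435
call_id=91: ✓ → 319
call_id=92: ✓ → 94
call_id=93: ✓ → 130
call_id=94: ✓ → 100
call_id=95: ✓ → 274
call_id=96: ✓ → 229
call_id=97: ✓ → 48
call_id=98: ✓ → 35
call_id=99: ✓ → 151
call_id=100: ✓ → 470
call_id=101: ✓ → 244
call_id=102: ✓ → 527
call_id=103: ✗
a2_sum = 435 + 319 + 94 + 130 + 100 + 274 + 229 + 48 + 35 + 151 + 470 + 244 + 527 = 3056
—
[duration_s_sum: duration_s < 916 or disposition in ('callback', 'no_answer', 'wrong_num')]
call_id=90: ✗
call_id=91: ✓ → 319
call_id=92: ✓ → 94
call_id=93: ✓ → 130
call_id=94: ✗
call_id=95: ✗
call_id=96: ✗
call_id=97: ✓ → 48
call_id=98: ✗
call_id=99: ✗
call_id=100: ✗
call_id=101: ✓ → 244
call_id=102: ✗
call_id=103: ✓ → 389
duration_s_sum = 319 + 94 + 130 + 48 + 244 + 389 = 1224

no_answer_sum=3445, a2_sum=3056, duration_s_sum=1224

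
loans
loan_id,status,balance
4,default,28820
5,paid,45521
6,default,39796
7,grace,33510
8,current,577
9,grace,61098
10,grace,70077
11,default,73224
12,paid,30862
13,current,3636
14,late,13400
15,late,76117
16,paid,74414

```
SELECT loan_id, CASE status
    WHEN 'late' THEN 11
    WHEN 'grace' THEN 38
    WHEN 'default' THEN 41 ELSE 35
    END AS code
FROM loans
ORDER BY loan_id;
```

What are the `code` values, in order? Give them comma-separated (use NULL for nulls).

41, 35, 41, 38, 35, 38, 38, 41, 35, 35, 11, 11, 35

loan_id=4: status='default' → 41
loan_id=5: ELSE → 35
loan_id=6: status='default' → 41
loan_id=7: status='grace' → 38
loan_id=8: ELSE → 35
loan_id=9: status='grace' → 38
loan_id=10: status='grace' → 38
loan_id=11: status='default' → 41
loan_id=12: ELSE → 35
loan_id=13: ELSE → 35
loan_id=14: status='late' → 11
loan_id=15: status='late' → 11
loan_id=16: ELSE → 35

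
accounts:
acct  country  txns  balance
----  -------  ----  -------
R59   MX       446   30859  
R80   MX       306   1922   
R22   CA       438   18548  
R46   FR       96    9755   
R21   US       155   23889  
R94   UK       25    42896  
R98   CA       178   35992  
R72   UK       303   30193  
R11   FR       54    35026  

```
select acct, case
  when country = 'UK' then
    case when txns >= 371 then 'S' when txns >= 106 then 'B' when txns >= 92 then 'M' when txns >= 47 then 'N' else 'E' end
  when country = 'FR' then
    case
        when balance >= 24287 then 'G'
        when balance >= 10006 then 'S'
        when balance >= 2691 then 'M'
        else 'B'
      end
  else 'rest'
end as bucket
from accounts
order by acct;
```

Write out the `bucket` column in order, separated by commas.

G, rest, rest, M, rest, B, rest, E, rest

acct=R11: country='FR' → inner[balance >= 24287] → G
acct=R21: country='US' → outer ELSE → rest
acct=R22: country='CA' → outer ELSE → rest
acct=R46: country='FR' → inner[balance >= 2691] → M
acct=R59: country='MX' → outer ELSE → rest
acct=R72: country='UK' → inner[txns >= 106] → B
acct=R80: country='MX' → outer ELSE → rest
acct=R94: country='UK' → inner[ELSE] → E
acct=R98: country='CA' → outer ELSE → rest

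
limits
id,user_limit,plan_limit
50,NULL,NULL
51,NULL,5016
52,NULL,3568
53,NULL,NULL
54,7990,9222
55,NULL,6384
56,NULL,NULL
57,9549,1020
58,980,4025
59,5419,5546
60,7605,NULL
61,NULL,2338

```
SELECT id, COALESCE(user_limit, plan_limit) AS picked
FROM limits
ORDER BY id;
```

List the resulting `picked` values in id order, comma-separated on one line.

NULL, 5016, 3568, NULL, 7990, 6384, NULL, 9549, 980, 5419, 7605, 2338

id=50: user_limit=NULL, plan_limit=NULL (all NULL) → NULL
id=51: user_limit=NULL, plan_limit=5016 → 5016
id=52: user_limit=NULL, plan_limit=3568 → 3568
id=53: user_limit=NULL, plan_limit=NULL (all NULL) → NULL
id=54: user_limit=7990 → 7990
id=55: user_limit=NULL, plan_limit=6384 → 6384
id=56: user_limit=NULL, plan_limit=NULL (all NULL) → NULL
id=57: user_limit=9549 → 9549
id=58: user_limit=980 → 980
id=59: user_limit=5419 → 5419
id=60: user_limit=7605 → 7605
id=61: user_limit=NULL, plan_limit=2338 → 2338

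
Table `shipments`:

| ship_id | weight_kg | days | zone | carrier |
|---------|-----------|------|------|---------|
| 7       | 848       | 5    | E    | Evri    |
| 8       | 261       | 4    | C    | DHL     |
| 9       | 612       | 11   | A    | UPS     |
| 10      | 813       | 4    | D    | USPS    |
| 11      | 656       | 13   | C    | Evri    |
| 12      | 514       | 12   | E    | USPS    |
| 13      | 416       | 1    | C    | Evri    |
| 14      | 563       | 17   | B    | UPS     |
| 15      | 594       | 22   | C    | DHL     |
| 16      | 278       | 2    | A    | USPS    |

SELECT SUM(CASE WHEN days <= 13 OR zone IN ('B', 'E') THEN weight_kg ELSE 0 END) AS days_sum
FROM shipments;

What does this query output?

ship_id=7: ✓ → 848
ship_id=8: ✓ → 261
ship_id=9: ✓ → 612
ship_id=10: ✓ → 813
ship_id=11: ✓ → 656
ship_id=12: ✓ → 514
ship_id=13: ✓ → 416
ship_id=14: ✓ → 563
ship_id=15: ✗
ship_id=16: ✓ → 278
days_sum = 848 + 261 + 612 + 813 + 656 + 514 + 416 + 563 + 278 = 4961

4961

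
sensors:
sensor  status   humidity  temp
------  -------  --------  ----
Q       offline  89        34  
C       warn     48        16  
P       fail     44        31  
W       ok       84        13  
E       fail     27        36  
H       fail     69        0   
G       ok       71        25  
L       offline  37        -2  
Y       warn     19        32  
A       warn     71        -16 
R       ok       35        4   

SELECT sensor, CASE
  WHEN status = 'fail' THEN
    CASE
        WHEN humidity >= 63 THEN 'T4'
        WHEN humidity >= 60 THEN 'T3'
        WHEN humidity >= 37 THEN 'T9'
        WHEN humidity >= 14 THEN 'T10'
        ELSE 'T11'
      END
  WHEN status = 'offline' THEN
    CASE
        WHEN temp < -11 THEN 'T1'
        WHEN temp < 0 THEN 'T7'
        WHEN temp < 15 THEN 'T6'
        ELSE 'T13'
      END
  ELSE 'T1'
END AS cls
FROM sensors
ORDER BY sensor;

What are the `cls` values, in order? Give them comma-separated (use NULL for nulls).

sensor=A: status='warn' → outer ELSE → T1
sensor=C: status='warn' → outer ELSE → T1
sensor=E: status='fail' → inner[humidity >= 14] → T10
sensor=G: status='ok' → outer ELSE → T1
sensor=H: status='fail' → inner[humidity >= 63] → T4
sensor=L: status='offline' → inner[temp < 0] → T7
sensor=P: status='fail' → inner[humidity >= 37] → T9
sensor=Q: status='offline' → inner[ELSE] → T13
sensor=R: status='ok' → outer ELSE → T1
sensor=W: status='ok' → outer ELSE → T1
sensor=Y: status='warn' → outer ELSE → T1

T1, T1, T10, T1, T4, T7, T9, T13, T1, T1, T1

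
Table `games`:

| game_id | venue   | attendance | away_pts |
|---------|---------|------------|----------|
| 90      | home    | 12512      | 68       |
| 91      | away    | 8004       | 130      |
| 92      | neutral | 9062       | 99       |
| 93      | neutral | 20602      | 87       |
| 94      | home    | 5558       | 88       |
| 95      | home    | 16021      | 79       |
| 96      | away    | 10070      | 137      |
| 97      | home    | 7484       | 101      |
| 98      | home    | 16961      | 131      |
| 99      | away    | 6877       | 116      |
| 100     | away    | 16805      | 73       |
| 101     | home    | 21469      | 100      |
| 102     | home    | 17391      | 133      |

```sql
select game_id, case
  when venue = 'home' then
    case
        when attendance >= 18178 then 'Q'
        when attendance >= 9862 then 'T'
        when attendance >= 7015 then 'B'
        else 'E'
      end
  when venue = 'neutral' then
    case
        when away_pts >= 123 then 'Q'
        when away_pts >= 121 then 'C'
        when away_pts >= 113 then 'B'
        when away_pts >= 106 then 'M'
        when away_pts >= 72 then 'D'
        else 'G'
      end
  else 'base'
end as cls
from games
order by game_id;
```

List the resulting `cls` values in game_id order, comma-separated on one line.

T, base, D, D, E, T, base, B, T, base, base, Q, T

game_id=90: venue='home' → inner[attendance >= 9862] → T
game_id=91: venue='away' → outer ELSE → base
game_id=92: venue='neutral' → inner[away_pts >= 72] → D
game_id=93: venue='neutral' → inner[away_pts >= 72] → D
game_id=94: venue='home' → inner[ELSE] → E
game_id=95: venue='home' → inner[attendance >= 9862] → T
game_id=96: venue='away' → outer ELSE → base
game_id=97: venue='home' → inner[attendance >= 7015] → B
game_id=98: venue='home' → inner[attendance >= 9862] → T
game_id=99: venue='away' → outer ELSE → base
game_id=100: venue='away' → outer ELSE → base
game_id=101: venue='home' → inner[attendance >= 18178] → Q
game_id=102: venue='home' → inner[attendance >= 9862] → T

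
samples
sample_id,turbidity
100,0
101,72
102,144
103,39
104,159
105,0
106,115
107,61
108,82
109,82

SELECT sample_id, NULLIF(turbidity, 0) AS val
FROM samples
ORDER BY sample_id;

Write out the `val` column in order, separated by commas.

sample_id=100: turbidity=0 vs 0: equal → NULL
sample_id=101: turbidity=72 vs 0: differ → 72
sample_id=102: turbidity=144 vs 0: differ → 144
sample_id=103: turbidity=39 vs 0: differ → 39
sample_id=104: turbidity=159 vs 0: differ → 159
sample_id=105: turbidity=0 vs 0: equal → NULL
sample_id=106: turbidity=115 vs 0: differ → 115
sample_id=107: turbidity=61 vs 0: differ → 61
sample_id=108: turbidity=82 vs 0: differ → 82
sample_id=109: turbidity=82 vs 0: differ → 82

NULL, 72, 144, 39, 159, NULL, 115, 61, 82, 82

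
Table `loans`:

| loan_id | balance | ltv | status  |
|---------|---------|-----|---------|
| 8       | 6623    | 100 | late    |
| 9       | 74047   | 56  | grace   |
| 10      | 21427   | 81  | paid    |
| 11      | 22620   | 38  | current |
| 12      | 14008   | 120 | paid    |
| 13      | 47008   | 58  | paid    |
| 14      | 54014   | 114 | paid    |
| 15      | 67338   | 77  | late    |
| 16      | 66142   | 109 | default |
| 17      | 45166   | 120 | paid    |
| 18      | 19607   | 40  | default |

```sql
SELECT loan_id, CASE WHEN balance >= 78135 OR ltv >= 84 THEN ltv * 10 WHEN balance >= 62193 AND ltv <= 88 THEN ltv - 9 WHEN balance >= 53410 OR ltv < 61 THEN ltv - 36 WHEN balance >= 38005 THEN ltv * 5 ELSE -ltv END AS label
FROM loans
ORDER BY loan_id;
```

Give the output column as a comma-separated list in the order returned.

loan_id=8: balance >= 78135 OR ltv >= 84 → 1000
loan_id=9: balance >= 62193 AND ltv <= 88 → 47
loan_id=10: ELSE → -81
loan_id=11: balance >= 53410 OR ltv < 61 → 2
loan_id=12: balance >= 78135 OR ltv >= 84 → 1200
loan_id=13: balance >= 53410 OR ltv < 61 → 22
loan_id=14: balance >= 78135 OR ltv >= 84 → 1140
loan_id=15: balance >= 62193 AND ltv <= 88 → 68
loan_id=16: balance >= 78135 OR ltv >= 84 → 1090
loan_id=17: balance >= 78135 OR ltv >= 84 → 1200
loan_id=18: balance >= 53410 OR ltv < 61 → 4

1000, 47, -81, 2, 1200, 22, 1140, 68, 1090, 1200, 4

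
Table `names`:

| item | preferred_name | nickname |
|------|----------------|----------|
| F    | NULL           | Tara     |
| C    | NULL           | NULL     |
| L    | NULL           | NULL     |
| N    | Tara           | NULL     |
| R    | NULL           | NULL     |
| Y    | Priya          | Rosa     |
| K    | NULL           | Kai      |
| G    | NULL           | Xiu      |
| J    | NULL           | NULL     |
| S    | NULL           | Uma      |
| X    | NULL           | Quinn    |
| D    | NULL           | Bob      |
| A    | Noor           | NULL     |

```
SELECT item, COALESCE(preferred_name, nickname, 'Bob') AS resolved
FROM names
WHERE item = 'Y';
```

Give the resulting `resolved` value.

item = Y: preferred_name=Priya, nickname=Rosa.
preferred_name=Priya → Priya

Priya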